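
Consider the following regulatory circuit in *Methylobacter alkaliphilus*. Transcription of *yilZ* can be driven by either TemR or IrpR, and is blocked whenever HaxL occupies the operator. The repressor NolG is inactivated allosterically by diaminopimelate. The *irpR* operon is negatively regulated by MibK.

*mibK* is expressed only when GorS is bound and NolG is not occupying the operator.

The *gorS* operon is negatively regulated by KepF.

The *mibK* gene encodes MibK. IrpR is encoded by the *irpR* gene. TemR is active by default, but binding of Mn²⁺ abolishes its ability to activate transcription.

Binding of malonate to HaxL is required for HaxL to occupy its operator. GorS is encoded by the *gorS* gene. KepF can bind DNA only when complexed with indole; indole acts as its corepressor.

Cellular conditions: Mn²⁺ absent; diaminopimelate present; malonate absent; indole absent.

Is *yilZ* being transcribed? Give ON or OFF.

Mn²⁺ is absent, so TemR is active.
Diaminopimelate is present, so NolG is inactive.
Indole is absent, so KepF is inactive.
With no repressor bound, *gorS* is transcribed.
So GorS is produced and active.
No repressor is bound and GorS is active, so *mibK* is transcribed.
So MibK is produced and active.
With repressor MibK bound, *irpR* is not transcribed.
So IrpR is not produced.
Malonate is absent, so HaxL is inactive.
Activator TemR is present, so *yilZ* is transcribed.

ON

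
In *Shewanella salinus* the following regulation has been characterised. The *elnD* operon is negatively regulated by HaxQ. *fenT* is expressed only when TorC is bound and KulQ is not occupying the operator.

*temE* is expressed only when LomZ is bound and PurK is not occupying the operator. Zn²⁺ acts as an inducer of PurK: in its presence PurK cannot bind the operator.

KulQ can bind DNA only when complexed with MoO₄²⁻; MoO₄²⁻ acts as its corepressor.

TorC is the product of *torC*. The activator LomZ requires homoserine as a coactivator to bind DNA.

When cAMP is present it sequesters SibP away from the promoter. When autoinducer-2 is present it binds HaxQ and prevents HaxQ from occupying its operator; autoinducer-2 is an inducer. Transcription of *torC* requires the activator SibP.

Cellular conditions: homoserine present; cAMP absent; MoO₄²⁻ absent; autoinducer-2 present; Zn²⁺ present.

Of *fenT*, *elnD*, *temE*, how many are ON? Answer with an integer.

3

cAMP is absent, so SibP is active.
No repressor is bound and SibP is active, so *torC* is transcribed.
So TorC is produced and active.
MoO₄²⁻ is absent, so KulQ is inactive.
No repressor is bound and TorC is active, so *fenT* is transcribed.
→ *fenT* is ON.
Autoinducer-2 is present, so HaxQ is inactive.
With no repressor bound, *elnD* is transcribed.
→ *elnD* is ON.
Zn²⁺ is present, so PurK is inactive.
Homoserine is present, so LomZ is active.
No repressor is bound and LomZ is active, so *temE* is transcribed.
→ *temE* is ON.
3 of the 3 genes are transcribed.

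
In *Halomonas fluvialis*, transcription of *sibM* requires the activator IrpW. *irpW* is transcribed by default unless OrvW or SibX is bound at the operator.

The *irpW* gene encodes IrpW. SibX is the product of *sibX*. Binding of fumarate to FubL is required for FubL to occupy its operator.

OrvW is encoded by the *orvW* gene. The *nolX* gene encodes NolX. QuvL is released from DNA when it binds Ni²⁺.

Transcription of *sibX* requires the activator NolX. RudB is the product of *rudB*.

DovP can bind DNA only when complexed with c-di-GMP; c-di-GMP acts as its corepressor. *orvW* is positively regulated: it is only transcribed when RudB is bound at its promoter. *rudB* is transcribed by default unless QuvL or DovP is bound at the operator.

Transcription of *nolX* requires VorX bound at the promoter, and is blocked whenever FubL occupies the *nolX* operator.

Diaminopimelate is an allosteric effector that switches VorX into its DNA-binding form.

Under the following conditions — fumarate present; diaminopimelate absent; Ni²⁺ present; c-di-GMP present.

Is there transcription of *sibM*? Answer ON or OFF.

Ni²⁺ is present, so QuvL is inactive.
c-di-GMP is present, so DovP is active.
With repressor DovP bound, *rudB* is not transcribed.
So RudB is not produced.
Required activator RudB is absent, so *orvW* is not transcribed.
So OrvW is not produced.
Diaminopimelate is absent, so VorX is inactive.
Fumarate is present, so FubL is active.
With repressor FubL bound, *nolX* is not transcribed.
So NolX is not produced.
Required activator NolX is absent, so *sibX* is not transcribed.
So SibX is not produced.
With no repressor bound, *irpW* is transcribed.
So IrpW is produced and active.
No repressor is bound and IrpW is active, so *sibM* is transcribed.

ON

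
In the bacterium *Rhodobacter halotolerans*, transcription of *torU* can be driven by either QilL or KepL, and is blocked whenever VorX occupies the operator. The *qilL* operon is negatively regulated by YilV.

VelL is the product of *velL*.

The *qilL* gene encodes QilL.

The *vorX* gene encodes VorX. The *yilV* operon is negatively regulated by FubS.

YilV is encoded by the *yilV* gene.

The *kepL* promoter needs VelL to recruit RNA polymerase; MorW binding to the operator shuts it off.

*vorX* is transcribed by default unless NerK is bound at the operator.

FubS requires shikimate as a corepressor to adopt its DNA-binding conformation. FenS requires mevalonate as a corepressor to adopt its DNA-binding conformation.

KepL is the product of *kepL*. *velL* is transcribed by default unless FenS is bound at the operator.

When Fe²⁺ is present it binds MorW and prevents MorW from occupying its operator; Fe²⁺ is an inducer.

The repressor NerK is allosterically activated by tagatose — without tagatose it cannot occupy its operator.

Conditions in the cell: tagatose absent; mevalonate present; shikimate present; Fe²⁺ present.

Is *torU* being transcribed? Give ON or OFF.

Shikimate is present, so FubS is active.
With repressor FubS bound, *yilV* is not transcribed.
So YilV is not produced.
With no repressor bound, *qilL* is transcribed.
So QilL is produced and active.
Fe²⁺ is present, so MorW is inactive.
Mevalonate is present, so FenS is active.
With repressor FenS bound, *velL* is not transcribed.
So VelL is not produced.
Required activator VelL is absent, so *kepL* is not transcribed.
So KepL is not produced.
Tagatose is absent, so NerK is inactive.
With no repressor bound, *vorX* is transcribed.
So VorX is produced and active.
With repressor VorX bound, *torU* is not transcribed.

OFF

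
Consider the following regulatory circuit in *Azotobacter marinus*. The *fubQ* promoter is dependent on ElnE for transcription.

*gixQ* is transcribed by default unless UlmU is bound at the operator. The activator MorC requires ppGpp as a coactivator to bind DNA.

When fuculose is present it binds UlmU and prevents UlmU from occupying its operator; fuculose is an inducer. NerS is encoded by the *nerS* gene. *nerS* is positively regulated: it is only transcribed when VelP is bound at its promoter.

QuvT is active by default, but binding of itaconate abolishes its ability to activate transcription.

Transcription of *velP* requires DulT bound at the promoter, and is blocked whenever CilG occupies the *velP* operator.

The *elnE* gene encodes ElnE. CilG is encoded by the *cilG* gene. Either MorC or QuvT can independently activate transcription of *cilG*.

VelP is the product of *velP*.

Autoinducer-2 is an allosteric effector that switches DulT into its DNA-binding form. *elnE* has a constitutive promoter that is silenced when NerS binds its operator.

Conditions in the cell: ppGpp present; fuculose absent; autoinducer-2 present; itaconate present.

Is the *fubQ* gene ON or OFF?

ON

ppGpp is present, so MorC is active.
Itaconate is present, so QuvT is inactive.
Activator MorC is present, so *cilG* is transcribed.
So CilG is produced and active.
Autoinducer-2 is present, so DulT is active.
With repressor CilG bound, *velP* is not transcribed.
So VelP is not produced.
Required activator VelP is absent, so *nerS* is not transcribed.
So NerS is not produced.
With no repressor bound, *elnE* is transcribed.
So ElnE is produced and active.
No repressor is bound and ElnE is active, so *fubQ* is transcribed.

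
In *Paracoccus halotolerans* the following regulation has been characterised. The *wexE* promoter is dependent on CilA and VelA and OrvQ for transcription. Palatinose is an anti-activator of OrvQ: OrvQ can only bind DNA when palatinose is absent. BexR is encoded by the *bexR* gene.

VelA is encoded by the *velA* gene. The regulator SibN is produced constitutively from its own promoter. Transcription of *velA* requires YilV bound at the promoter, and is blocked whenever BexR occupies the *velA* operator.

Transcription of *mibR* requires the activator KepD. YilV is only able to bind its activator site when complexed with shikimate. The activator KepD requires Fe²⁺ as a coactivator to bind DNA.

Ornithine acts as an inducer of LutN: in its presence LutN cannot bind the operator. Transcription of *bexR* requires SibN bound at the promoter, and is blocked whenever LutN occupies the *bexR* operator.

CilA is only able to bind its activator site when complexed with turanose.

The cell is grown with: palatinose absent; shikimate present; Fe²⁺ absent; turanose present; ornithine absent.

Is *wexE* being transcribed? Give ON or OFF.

Turanose is present, so CilA is active.
Shikimate is present, so YilV is active.
SibN is produced constitutively and is active.
Ornithine is absent, so LutN is active.
With repressor LutN bound, *bexR* is not transcribed.
So BexR is not produced.
No repressor is bound and YilV is active, so *velA* is transcribed.
So VelA is produced and active.
Palatinose is absent, so OrvQ is active.
No repressor is bound and CilA and VelA and OrvQ are active, so *wexE* is transcribed.

ON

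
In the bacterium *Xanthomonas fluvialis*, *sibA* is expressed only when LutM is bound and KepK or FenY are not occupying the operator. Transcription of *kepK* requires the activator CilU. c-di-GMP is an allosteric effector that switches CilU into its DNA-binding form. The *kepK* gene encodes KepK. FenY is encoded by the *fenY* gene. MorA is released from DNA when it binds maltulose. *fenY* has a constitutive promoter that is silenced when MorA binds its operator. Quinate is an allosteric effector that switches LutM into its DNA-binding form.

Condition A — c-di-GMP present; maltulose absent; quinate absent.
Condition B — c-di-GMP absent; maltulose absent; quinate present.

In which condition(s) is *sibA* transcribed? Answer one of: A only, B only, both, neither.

B only

Condition A:
c-di-GMP is present, so CilU is active.
No repressor is bound and CilU is active, so *kepK* is transcribed.
So KepK is produced and active.
Maltulose is absent, so MorA is active.
With repressor MorA bound, *fenY* is not transcribed.
So FenY is not produced.
Quinate is absent, so LutM is inactive.
With repressor KepK bound, *sibA* is not transcribed.
→ *sibA* is OFF in A.
Condition B:
c-di-GMP is absent, so CilU is inactive.
Required activator CilU is absent, so *kepK* is not transcribed.
So KepK is not produced.
Maltulose is absent, so MorA is active.
With repressor MorA bound, *fenY* is not transcribed.
So FenY is not produced.
Quinate is present, so LutM is active.
No repressor is bound and LutM is active, so *sibA* is transcribed.
→ *sibA* is ON in B.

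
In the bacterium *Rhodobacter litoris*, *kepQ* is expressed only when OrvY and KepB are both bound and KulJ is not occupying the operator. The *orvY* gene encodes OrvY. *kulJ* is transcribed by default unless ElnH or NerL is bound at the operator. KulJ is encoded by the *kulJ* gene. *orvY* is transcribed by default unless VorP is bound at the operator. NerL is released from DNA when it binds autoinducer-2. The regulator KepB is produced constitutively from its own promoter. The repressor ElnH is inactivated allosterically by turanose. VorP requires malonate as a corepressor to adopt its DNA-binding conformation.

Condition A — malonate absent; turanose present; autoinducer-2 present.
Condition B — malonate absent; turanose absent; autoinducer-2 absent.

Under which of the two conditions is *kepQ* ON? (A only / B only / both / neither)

B only

Condition A:
Malonate is absent, so VorP is inactive.
With no repressor bound, *orvY* is transcribed.
So OrvY is produced and active.
Turanose is present, so ElnH is inactive.
Autoinducer-2 is present, so NerL is inactive.
With no repressor bound, *kulJ* is transcribed.
So KulJ is produced and active.
KepB is produced constitutively and is active.
With repressor KulJ bound, *kepQ* is not transcribed.
→ *kepQ* is OFF in A.
Condition B:
Malonate is absent, so VorP is inactive.
With no repressor bound, *orvY* is transcribed.
So OrvY is produced and active.
Turanose is absent, so ElnH is active.
Autoinducer-2 is absent, so NerL is active.
With repressor ElnH bound, *kulJ* is not transcribed.
So KulJ is not produced.
KepB is produced constitutively and is active.
No repressor is bound and OrvY and KepB are active, so *kepQ* is transcribed.
→ *kepQ* is ON in B.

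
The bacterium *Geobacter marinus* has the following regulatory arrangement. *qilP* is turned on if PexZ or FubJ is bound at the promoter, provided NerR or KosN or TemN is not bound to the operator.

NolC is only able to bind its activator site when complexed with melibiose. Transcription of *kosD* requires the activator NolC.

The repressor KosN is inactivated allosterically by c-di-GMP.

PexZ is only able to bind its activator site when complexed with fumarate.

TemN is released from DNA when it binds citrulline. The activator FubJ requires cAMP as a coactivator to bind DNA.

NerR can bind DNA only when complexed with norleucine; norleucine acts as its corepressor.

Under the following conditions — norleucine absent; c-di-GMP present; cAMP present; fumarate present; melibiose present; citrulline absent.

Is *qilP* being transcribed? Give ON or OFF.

Fumarate is present, so PexZ is active.
Norleucine is absent, so NerR is inactive.
cAMP is present, so FubJ is active.
c-di-GMP is present, so KosN is inactive.
Citrulline is absent, so TemN is active.
With repressor TemN bound, *qilP* is not transcribed.

OFF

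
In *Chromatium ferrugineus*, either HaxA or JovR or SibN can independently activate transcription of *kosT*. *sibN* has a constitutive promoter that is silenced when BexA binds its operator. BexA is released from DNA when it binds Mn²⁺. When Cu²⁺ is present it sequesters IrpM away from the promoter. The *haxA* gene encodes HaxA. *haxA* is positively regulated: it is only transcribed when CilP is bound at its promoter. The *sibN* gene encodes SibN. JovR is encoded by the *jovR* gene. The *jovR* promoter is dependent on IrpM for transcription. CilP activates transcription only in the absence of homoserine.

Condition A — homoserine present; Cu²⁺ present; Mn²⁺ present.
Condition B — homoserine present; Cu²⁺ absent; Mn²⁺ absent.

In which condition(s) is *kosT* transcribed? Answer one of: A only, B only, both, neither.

both

Condition A:
Homoserine is present, so CilP is inactive.
Required activator CilP is absent, so *haxA* is not transcribed.
So HaxA is not produced.
Cu²⁺ is present, so IrpM is inactive.
Required activator IrpM is absent, so *jovR* is not transcribed.
So JovR is not produced.
Mn²⁺ is present, so BexA is inactive.
With no repressor bound, *sibN* is transcribed.
So SibN is produced and active.
Activator SibN is present, so *kosT* is transcribed.
→ *kosT* is ON in A.
Condition B:
Homoserine is present, so CilP is inactive.
Required activator CilP is absent, so *haxA* is not transcribed.
So HaxA is not produced.
Cu²⁺ is absent, so IrpM is active.
No repressor is bound and IrpM is active, so *jovR* is transcribed.
So JovR is produced and active.
Mn²⁺ is absent, so BexA is active.
With repressor BexA bound, *sibN* is not transcribed.
So SibN is not produced.
Activator JovR is present, so *kosT* is transcribed.
→ *kosT* is ON in B.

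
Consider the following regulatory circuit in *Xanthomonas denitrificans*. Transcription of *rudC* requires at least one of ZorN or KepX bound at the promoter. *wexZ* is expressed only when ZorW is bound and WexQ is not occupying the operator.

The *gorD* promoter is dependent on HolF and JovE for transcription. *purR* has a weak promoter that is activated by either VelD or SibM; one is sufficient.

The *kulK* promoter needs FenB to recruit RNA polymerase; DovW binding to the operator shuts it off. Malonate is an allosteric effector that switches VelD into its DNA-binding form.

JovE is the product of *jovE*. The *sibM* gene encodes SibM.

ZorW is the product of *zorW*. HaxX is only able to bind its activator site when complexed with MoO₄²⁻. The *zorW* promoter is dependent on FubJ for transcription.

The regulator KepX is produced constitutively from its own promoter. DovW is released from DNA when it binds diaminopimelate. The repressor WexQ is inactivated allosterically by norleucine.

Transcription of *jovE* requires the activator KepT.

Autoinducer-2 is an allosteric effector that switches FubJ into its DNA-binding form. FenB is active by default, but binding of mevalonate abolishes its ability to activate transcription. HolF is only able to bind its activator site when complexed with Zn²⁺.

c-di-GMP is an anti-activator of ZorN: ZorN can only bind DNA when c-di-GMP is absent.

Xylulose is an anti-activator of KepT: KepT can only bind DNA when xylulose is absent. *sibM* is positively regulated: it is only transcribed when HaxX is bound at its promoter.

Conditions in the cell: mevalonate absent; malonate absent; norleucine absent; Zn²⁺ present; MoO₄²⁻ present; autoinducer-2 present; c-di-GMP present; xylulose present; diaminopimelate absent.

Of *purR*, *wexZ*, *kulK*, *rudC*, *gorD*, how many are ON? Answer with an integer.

2

Malonate is absent, so VelD is inactive.
MoO₄²⁻ is present, so HaxX is active.
No repressor is bound and HaxX is active, so *sibM* is transcribed.
So SibM is produced and active.
Activator SibM is present, so *purR* is transcribed.
→ *purR* is ON.
Autoinducer-2 is present, so FubJ is active.
No repressor is bound and FubJ is active, so *zorW* is transcribed.
So ZorW is produced and active.
Norleucine is absent, so WexQ is active.
With repressor WexQ bound, *wexZ* is not transcribed.
→ *wexZ* is OFF.
Mevalonate is absent, so FenB is active.
Diaminopimelate is absent, so DovW is active.
With repressor DovW bound, *kulK* is not transcribed.
→ *kulK* is OFF.
c-di-GMP is present, so ZorN is inactive.
KepX is produced constitutively and is active.
Activator KepX is present, so *rudC* is transcribed.
→ *rudC* is ON.
Zn²⁺ is present, so HolF is active.
Xylulose is present, so KepT is inactive.
Required activator KepT is absent, so *jovE* is not transcribed.
So JovE is not produced.
Required activator JovE is absent, so *gorD* is not transcribed.
→ *gorD* is OFF.
2 of the 5 genes are transcribed.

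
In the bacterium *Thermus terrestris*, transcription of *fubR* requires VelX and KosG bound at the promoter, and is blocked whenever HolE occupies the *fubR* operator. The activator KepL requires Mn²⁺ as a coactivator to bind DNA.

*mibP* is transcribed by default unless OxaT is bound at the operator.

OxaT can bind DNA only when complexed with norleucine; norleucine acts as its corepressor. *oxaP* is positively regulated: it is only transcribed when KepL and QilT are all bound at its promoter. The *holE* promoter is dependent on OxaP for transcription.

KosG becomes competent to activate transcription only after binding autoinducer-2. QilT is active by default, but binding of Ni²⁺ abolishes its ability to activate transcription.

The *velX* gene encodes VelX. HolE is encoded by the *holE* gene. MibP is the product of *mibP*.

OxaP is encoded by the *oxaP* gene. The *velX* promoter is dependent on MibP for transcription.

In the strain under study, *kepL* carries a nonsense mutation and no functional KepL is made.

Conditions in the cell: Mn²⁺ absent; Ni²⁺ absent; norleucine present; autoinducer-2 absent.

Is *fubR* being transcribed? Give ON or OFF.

Norleucine is present, so OxaT is active.
With repressor OxaT bound, *mibP* is not transcribed.
So MibP is not produced.
Required activator MibP is absent, so *velX* is not transcribed.
So VelX is not produced.
Autoinducer-2 is absent, so KosG is inactive.
KepL is non-functional in this strain, so it has no effect.
Ni²⁺ is absent, so QilT is active.
Required activator KepL is absent, so *oxaP* is not transcribed.
So OxaP is not produced.
Required activator OxaP is absent, so *holE* is not transcribed.
So HolE is not produced.
Required activator VelX is absent, so *fubR* is not transcribed.

OFF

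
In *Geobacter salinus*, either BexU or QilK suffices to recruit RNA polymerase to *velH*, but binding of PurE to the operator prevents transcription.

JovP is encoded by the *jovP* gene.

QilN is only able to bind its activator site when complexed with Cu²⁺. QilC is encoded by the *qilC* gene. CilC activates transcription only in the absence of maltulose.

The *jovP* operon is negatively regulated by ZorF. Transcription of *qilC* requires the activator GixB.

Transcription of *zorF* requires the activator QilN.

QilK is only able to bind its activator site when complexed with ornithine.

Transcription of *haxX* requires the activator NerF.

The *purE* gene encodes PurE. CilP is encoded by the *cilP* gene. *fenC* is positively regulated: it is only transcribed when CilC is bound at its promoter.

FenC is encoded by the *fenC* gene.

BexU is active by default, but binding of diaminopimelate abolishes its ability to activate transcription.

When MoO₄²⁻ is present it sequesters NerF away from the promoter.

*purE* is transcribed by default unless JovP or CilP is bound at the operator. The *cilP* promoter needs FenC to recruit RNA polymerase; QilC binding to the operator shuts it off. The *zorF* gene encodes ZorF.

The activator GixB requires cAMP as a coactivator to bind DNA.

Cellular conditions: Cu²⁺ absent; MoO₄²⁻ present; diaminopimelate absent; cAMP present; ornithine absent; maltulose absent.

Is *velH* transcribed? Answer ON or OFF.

ON

Diaminopimelate is absent, so BexU is active.
Cu²⁺ is absent, so QilN is inactive.
Required activator QilN is absent, so *zorF* is not transcribed.
So ZorF is not produced.
With no repressor bound, *jovP* is transcribed.
So JovP is produced and active.
Maltulose is absent, so CilC is active.
No repressor is bound and CilC is active, so *fenC* is transcribed.
So FenC is produced and active.
cAMP is present, so GixB is active.
No repressor is bound and GixB is active, so *qilC* is transcribed.
So QilC is produced and active.
With repressor QilC bound, *cilP* is not transcribed.
So CilP is not produced.
With repressor JovP bound, *purE* is not transcribed.
So PurE is not produced.
Ornithine is absent, so QilK is inactive.
Activator BexU is present, so *velH* is transcribed.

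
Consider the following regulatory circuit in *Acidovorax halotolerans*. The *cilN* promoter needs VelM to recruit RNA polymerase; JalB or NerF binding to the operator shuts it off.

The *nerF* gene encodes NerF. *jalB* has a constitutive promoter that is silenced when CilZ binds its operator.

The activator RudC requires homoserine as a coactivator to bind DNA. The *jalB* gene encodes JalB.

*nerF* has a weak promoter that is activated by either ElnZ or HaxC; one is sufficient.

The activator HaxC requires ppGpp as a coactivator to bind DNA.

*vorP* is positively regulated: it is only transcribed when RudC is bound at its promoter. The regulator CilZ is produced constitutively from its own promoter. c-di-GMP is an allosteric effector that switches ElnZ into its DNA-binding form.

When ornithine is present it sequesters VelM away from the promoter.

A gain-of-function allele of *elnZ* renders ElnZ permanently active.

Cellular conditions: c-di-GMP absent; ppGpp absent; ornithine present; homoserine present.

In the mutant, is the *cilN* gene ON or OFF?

CilZ is produced constitutively and is active.
With repressor CilZ bound, *jalB* is not transcribed.
So JalB is not produced.
ElnZ is constitutively active in this strain.
ppGpp is absent, so HaxC is inactive.
Activator ElnZ is present, so *nerF* is transcribed.
So NerF is produced and active.
Ornithine is present, so VelM is inactive.
With repressor NerF bound, *cilN* is not transcribed.

OFF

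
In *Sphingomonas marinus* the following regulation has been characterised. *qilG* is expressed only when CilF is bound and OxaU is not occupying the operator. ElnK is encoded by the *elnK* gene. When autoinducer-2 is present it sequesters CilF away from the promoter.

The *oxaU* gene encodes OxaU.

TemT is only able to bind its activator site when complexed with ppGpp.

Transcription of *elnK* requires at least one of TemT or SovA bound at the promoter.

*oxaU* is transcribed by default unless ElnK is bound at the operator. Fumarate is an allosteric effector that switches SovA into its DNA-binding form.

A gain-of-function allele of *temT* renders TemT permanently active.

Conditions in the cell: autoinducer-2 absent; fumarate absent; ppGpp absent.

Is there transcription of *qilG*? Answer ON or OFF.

ON

TemT is constitutively active in this strain.
Fumarate is absent, so SovA is inactive.
Activator TemT is present, so *elnK* is transcribed.
So ElnK is produced and active.
With repressor ElnK bound, *oxaU* is not transcribed.
So OxaU is not produced.
Autoinducer-2 is absent, so CilF is active.
No repressor is bound and CilF is active, so *qilG* is transcribed.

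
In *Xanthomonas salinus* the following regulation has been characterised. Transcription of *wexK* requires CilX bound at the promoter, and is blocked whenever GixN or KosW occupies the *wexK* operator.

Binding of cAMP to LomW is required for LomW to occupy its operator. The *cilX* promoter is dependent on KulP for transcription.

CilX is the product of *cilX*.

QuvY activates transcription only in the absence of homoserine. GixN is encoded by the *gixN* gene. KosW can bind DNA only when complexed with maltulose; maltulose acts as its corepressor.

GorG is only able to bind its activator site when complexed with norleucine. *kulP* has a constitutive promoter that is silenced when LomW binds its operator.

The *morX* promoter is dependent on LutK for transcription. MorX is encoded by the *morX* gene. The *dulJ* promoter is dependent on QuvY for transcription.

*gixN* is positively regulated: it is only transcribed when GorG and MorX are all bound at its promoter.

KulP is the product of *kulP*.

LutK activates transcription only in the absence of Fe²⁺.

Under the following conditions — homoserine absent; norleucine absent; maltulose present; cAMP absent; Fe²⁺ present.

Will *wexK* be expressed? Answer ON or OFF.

OFF

cAMP is absent, so LomW is inactive.
With no repressor bound, *kulP* is transcribed.
So KulP is produced and active.
No repressor is bound and KulP is active, so *cilX* is transcribed.
So CilX is produced and active.
Norleucine is absent, so GorG is inactive.
Fe²⁺ is present, so LutK is inactive.
Required activator LutK is absent, so *morX* is not transcribed.
So MorX is not produced.
Required activator GorG is absent, so *gixN* is not transcribed.
So GixN is not produced.
Maltulose is present, so KosW is active.
With repressor KosW bound, *wexK* is not transcribed.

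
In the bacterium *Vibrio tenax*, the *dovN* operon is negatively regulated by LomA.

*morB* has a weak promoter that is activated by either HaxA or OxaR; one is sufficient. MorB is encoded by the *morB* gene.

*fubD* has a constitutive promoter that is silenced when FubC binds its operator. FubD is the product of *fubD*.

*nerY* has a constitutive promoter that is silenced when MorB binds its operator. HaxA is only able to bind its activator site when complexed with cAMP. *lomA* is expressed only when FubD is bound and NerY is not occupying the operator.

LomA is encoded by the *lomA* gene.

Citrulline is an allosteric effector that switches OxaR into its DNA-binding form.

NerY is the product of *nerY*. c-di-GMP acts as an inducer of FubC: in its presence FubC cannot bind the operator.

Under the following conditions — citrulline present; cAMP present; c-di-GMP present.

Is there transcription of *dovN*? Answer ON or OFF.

OFF

cAMP is present, so HaxA is active.
Citrulline is present, so OxaR is active.
Activator HaxA is present, so *morB* is transcribed.
So MorB is produced and active.
With repressor MorB bound, *nerY* is not transcribed.
So NerY is not produced.
c-di-GMP is present, so FubC is inactive.
With no repressor bound, *fubD* is transcribed.
So FubD is produced and active.
No repressor is bound and FubD is active, so *lomA* is transcribed.
So LomA is produced and active.
With repressor LomA bound, *dovN* is not transcribed.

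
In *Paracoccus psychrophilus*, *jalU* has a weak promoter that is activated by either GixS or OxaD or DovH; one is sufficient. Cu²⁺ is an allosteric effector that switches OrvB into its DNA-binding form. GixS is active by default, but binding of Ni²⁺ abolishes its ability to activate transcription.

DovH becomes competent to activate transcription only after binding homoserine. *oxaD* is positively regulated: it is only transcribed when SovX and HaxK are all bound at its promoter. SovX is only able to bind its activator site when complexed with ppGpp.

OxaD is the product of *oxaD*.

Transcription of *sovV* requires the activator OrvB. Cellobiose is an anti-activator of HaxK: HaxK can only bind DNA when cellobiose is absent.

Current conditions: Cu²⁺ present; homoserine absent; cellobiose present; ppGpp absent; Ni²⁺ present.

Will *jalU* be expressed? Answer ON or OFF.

Ni²⁺ is present, so GixS is inactive.
ppGpp is absent, so SovX is inactive.
Cellobiose is present, so HaxK is inactive.
Required activator SovX is absent, so *oxaD* is not transcribed.
So OxaD is not produced.
Homoserine is absent, so DovH is inactive.
No activator is available at the *jalU* promoter, so *jalU* is not transcribed.

OFF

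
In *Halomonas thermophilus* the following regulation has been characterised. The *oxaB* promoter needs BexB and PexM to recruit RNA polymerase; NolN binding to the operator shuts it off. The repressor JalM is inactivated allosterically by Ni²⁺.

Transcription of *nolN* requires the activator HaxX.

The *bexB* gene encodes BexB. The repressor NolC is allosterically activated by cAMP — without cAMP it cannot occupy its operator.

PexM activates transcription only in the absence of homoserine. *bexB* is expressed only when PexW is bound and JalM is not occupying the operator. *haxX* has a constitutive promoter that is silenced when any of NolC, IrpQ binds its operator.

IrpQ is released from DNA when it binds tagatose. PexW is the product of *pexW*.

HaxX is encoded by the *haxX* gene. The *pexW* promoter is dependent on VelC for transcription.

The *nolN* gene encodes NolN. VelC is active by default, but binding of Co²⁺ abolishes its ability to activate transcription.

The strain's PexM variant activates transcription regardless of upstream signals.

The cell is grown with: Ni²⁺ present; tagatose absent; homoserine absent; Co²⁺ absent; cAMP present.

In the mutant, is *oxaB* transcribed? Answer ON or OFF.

Co²⁺ is absent, so VelC is active.
No repressor is bound and VelC is active, so *pexW* is transcribed.
So PexW is produced and active.
Ni²⁺ is present, so JalM is inactive.
No repressor is bound and PexW is active, so *bexB* is transcribed.
So BexB is produced and active.
cAMP is present, so NolC is active.
Tagatose is absent, so IrpQ is active.
With repressor NolC bound, *haxX* is not transcribed.
So HaxX is not produced.
Required activator HaxX is absent, so *nolN* is not transcribed.
So NolN is not produced.
PexM is constitutively active in this strain.
No repressor is bound and BexB and PexM are active, so *oxaB* is transcribed.

ON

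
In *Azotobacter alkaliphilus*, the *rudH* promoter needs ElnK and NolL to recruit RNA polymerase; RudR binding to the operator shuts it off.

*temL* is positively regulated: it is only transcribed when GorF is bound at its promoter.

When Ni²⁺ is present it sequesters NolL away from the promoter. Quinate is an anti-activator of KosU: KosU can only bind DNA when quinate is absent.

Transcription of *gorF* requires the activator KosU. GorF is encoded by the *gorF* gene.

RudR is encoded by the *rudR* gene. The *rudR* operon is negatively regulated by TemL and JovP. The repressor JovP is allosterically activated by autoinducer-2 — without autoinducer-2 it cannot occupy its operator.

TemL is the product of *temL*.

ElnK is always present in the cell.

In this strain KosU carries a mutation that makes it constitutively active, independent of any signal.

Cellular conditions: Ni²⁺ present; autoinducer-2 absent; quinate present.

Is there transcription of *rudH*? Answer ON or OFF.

KosU is constitutively active in this strain.
No repressor is bound and KosU is active, so *gorF* is transcribed.
So GorF is produced and active.
No repressor is bound and GorF is active, so *temL* is transcribed.
So TemL is produced and active.
Autoinducer-2 is absent, so JovP is inactive.
With repressor TemL bound, *rudR* is not transcribed.
So RudR is not produced.
ElnK is produced constitutively and is active.
Ni²⁺ is present, so NolL is inactive.
Required activator NolL is absent, so *rudH* is not transcribed.

OFF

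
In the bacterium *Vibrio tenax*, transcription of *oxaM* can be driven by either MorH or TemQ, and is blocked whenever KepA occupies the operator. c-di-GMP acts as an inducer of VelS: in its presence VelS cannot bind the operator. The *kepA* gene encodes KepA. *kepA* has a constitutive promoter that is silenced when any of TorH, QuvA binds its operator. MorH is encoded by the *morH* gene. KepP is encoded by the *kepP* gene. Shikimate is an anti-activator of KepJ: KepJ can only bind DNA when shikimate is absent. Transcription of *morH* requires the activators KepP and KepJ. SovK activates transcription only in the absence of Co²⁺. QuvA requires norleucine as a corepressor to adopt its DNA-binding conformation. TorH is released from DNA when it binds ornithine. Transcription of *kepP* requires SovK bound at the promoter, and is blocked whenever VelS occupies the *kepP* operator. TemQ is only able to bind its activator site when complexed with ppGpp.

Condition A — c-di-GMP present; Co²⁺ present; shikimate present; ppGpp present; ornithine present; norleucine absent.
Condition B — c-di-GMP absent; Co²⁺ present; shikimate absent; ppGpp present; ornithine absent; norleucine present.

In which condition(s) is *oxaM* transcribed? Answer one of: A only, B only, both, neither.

Condition A:
c-di-GMP is present, so VelS is inactive.
Co²⁺ is present, so SovK is inactive.
Required activator SovK is absent, so *kepP* is not transcribed.
So KepP is not produced.
Shikimate is present, so KepJ is inactive.
Required activator KepP is absent, so *morH* is not transcribed.
So MorH is not produced.
ppGpp is present, so TemQ is active.
Ornithine is present, so TorH is inactive.
Norleucine is absent, so QuvA is inactive.
With no repressor bound, *kepA* is transcribed.
So KepA is produced and active.
With repressor KepA bound, *oxaM* is not transcribed.
→ *oxaM* is OFF in A.
Condition B:
c-di-GMP is absent, so VelS is active.
Co²⁺ is present, so SovK is inactive.
With repressor VelS bound, *kepP* is not transcribed.
So KepP is not produced.
Shikimate is absent, so KepJ is active.
Required activator KepP is absent, so *morH* is not transcribed.
So MorH is not produced.
ppGpp is present, so TemQ is active.
Ornithine is absent, so TorH is active.
Norleucine is present, so QuvA is active.
With repressor TorH bound, *kepA* is not transcribed.
So KepA is not produced.
Activator TemQ is present, so *oxaM* is transcribed.
→ *oxaM* is ON in B.

B only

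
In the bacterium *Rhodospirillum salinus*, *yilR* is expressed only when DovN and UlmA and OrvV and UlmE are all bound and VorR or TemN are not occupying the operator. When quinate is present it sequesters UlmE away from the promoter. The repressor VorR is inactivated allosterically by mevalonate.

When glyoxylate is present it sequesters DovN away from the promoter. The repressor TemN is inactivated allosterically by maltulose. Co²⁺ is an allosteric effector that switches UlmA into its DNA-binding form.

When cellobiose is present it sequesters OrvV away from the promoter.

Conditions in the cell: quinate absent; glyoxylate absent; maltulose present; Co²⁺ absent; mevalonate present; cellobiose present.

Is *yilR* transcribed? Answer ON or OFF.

Glyoxylate is absent, so DovN is active.
Co²⁺ is absent, so UlmA is inactive.
Cellobiose is present, so OrvV is inactive.
Mevalonate is present, so VorR is inactive.
Maltulose is present, so TemN is inactive.
Quinate is absent, so UlmE is active.
Required activator UlmA is absent, so *yilR* is not transcribed.

OFF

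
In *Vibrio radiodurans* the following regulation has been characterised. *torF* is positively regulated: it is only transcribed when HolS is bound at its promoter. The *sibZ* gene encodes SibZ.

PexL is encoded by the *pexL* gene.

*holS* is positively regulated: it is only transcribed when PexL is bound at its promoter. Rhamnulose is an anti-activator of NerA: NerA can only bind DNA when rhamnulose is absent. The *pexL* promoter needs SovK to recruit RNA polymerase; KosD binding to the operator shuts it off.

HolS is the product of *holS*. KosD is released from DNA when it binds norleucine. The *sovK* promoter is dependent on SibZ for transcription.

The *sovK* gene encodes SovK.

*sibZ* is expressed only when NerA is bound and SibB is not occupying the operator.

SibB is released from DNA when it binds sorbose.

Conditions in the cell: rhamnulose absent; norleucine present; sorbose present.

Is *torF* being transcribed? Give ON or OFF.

ON

Sorbose is present, so SibB is inactive.
Rhamnulose is absent, so NerA is active.
No repressor is bound and NerA is active, so *sibZ* is transcribed.
So SibZ is produced and active.
No repressor is bound and SibZ is active, so *sovK* is transcribed.
So SovK is produced and active.
Norleucine is present, so KosD is inactive.
No repressor is bound and SovK is active, so *pexL* is transcribed.
So PexL is produced and active.
No repressor is bound and PexL is active, so *holS* is transcribed.
So HolS is produced and active.
No repressor is bound and HolS is active, so *torF* is transcribed.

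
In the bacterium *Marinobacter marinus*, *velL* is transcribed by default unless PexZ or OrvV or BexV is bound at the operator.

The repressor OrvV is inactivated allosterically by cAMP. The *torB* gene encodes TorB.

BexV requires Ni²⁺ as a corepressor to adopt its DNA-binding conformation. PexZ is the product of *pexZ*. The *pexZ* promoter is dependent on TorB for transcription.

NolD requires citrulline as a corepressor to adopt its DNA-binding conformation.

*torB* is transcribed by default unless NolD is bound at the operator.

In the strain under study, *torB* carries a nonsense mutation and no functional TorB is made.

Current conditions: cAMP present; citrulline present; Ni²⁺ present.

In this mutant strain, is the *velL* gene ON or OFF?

OFF

TorB is non-functional in this strain, so it has no effect.
Required activator TorB is absent, so *pexZ* is not transcribed.
So PexZ is not produced.
cAMP is present, so OrvV is inactive.
Ni²⁺ is present, so BexV is active.
With repressor BexV bound, *velL* is not transcribed.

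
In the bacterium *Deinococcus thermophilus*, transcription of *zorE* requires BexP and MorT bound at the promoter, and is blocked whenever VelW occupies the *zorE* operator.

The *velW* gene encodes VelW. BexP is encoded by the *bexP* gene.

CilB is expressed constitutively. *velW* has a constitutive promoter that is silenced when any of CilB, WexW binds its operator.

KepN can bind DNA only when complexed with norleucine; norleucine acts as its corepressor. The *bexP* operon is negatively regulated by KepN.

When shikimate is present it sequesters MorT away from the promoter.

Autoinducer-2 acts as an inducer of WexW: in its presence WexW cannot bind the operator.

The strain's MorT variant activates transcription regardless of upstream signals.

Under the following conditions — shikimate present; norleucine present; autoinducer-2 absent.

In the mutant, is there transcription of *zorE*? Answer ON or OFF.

CilB is produced constitutively and is active.
Autoinducer-2 is absent, so WexW is active.
With repressor CilB bound, *velW* is not transcribed.
So VelW is not produced.
Norleucine is present, so KepN is active.
With repressor KepN bound, *bexP* is not transcribed.
So BexP is not produced.
MorT is constitutively active in this strain.
Required activator BexP is absent, so *zorE* is not transcribed.

OFF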